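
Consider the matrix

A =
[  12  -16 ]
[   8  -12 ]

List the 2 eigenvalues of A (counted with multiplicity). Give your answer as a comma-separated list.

-4, 4

det(A - rI) = (12 - r)(-12 - r) - (-16)·(8) = r^2 - 16.
This factors as (r + 4)·(r - 4) = 0.
Eigenvalues: -4, 4.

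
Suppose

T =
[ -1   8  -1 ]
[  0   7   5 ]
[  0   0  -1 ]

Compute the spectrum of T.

-1, -1, 7

T is upper triangular, so its eigenvalues are the diagonal entries.
Diagonal: -1, 7, -1.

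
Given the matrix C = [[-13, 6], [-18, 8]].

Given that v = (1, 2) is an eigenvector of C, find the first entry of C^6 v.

1

First find the eigenvalue: Cv = (-1, -2) = -1·(1, 2), so λ = -1.
Then C^6 v = λ^6·v = (-1)^6·(1, 2) = 1·(1, 2) = (1, 2).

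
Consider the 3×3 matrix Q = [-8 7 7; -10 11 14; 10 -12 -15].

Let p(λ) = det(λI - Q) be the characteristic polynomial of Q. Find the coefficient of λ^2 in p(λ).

12

The coefficient of λ^2 of det(λI - Q) is −trace(Q).
trace(Q) = (-8) + (11) + (-15) = -12, so the coefficient is 12.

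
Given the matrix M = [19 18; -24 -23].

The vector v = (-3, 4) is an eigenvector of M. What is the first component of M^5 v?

9375

First find the eigenvalue: Mv = (15, -20) = -5·(-3, 4), so λ = -5.
Then M^5 v = λ^5·v = (-5)^5·(-3, 4) = -3125·(-3, 4) = (9375, -12500).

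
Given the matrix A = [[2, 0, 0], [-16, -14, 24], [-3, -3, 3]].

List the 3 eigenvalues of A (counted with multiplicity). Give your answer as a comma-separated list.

Set up det(λI - A) = 0.
Expanding the 3×3 determinant: p(λ) = λ^3 + 9λ^2 + 8λ - 60.
Try λ = -5: p(-5) = 0, so -5 is a root.
Dividing by (λ + 5) leaves λ^2 + 4λ - 12.
The quadratic factors as (λ + 6)·(λ - 2).
Eigenvalues: -6, -5, 2.

-6, -5, 2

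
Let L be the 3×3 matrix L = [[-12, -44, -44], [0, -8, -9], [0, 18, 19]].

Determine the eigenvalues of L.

The characteristic polynomial is p(s) = det(sI - L).
Expanding along the first row, p(s) = s^3 + s^2 - 122s + 120.
Try s = 1: p(1) = 0, so 1 is a root.
Factor out (s - 1): p(s) = (s - 1)·(s^2 + 2s - 120).
The quadratic factors as (s + 12)·(s - 10).
Eigenvalues: -12, 1, 10.

-12, 1, 10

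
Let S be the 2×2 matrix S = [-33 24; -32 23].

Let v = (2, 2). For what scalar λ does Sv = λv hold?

-9

Compute Sv: S·(2, 2) = (-18, -18).
Since Sv = λv, compare component 1: -18 = λ·2, so λ = -9.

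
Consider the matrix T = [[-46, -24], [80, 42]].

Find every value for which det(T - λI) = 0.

-6, 2

det(T - λI) = (-46 - λ)(42 - λ) - (-24)·(80) = λ^2 + 4λ - 12.
This factors as (λ + 6)·(λ - 2) = 0.
Eigenvalues: -6, 2.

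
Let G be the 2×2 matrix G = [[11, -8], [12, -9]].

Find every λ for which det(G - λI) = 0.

-1, 3

det(G - μI) = (11 - μ)(-9 - μ) - (-8)·(12) = μ^2 - 2μ - 3.
This factors as (μ + 1)·(μ - 3) = 0.
Eigenvalues: -1, 3.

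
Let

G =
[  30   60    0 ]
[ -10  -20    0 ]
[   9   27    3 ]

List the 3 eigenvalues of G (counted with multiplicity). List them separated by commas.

The characteristic polynomial is p(s) = det(sI - G).
Expanding the 3×3 determinant: p(s) = s^3 - 13s^2 + 30s.
Since p(0) = 0, s = 0 is a root.
Factor out s: p(s) = s·(s^2 - 13s + 30).
The quadratic factors as (s - 3)·(s - 10).
Eigenvalues: 0, 3, 10.

0, 3, 10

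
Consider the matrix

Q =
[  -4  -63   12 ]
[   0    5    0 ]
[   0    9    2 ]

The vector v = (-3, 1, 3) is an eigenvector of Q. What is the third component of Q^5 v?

First find the eigenvalue: Qv = (-15, 5, 15) = 5·(-3, 1, 3), so λ = 5.
Then Q^5 v = λ^5·v = 5^5·(-3, 1, 3) = 3125·(-3, 1, 3) = (-9375, 3125, 9375).

9375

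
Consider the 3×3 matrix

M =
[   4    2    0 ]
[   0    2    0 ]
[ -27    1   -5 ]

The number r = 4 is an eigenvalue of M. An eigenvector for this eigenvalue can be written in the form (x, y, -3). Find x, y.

We need (M - 4I)v = 0.
M - 4I = [[0, 2, 0], [0, -2, 0], [-27, 1, -9]].
Row 1: (0)·x + (2)·y + (0)·-3 = 0
Row 2: (0)·x + (-2)·y + (0)·-3 = 0
Row 3: (-27)·x + (1)·y + (-9)·-3 = 0
Solving gives x = 1, y = 0.
Check: M·(1, 0, -3) = (4, 0, -12) = 4·(1, 0, -3).

1, 0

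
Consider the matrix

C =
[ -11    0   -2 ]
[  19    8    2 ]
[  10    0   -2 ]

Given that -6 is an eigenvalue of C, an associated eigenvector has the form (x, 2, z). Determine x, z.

We need (C + 6I)v = 0.
C + 6I = [[-5, 0, -2], [19, 14, 2], [10, 0, 4]].
Row 1: (-5)·x + (0)·2 + (-2)·z = 0
Row 2: (19)·x + (14)·2 + (2)·z = 0
Row 3: (10)·x + (0)·2 + (4)·z = 0
Solving gives x = -2, z = 5.
Check: C·(-2, 2, 5) = (12, -12, -30) = -6·(-2, 2, 5).

-2, 5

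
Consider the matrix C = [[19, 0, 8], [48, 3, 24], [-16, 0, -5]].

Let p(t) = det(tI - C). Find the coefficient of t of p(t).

p(t) = t^3 - 17t^2 + 75t - 99.
The coefficient of t is 75.

75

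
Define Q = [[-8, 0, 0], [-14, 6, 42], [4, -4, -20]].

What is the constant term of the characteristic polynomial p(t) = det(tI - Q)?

384

p(0) = det(0·I − Q) = det(−Q) = (−1)^3·det(Q).
det(Q) = -384, so p(0) = 384.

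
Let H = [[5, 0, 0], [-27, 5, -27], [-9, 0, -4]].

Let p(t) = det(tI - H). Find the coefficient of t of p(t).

-15

p(t) = t^3 - 6t^2 - 15t + 100.
The coefficient of t is -15.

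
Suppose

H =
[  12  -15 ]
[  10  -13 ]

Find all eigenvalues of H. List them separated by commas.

-3, 2

det(H - λI) = (12 - λ)(-13 - λ) - (-15)·(10) = λ^2 + λ - 6.
This factors as (λ + 3)·(λ - 2) = 0.
Eigenvalues: -3, 2.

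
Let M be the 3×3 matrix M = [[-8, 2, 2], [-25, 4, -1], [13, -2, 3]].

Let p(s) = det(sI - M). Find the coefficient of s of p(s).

-22

p(s) = s^3 + s^2 - 22s - 40.
The coefficient of s is -22.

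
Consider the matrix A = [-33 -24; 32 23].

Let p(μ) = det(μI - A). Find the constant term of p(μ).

9

p(μ) = μ^2 + 10μ + 9.
The constant term is 9.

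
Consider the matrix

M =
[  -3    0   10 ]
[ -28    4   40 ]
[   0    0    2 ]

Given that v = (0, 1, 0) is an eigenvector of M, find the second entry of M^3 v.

First find the eigenvalue: Mv = (0, 4, 0) = 4·(0, 1, 0), so λ = 4.
Then M^3 v = λ^3·v = 4^3·(0, 1, 0) = 64·(0, 1, 0) = (0, 64, 0).

64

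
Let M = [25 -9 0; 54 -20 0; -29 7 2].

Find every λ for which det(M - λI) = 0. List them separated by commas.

-2, 2, 7

Set up det(lambda·I - M) = 0.
Cofactor expansion gives p(lambda) = lambda^3 - 7·lambda^2 - 4·lambda + 28.
Rational-root test: lambda = -2 gives p(-2) = 0.
Factor out (lambda + 2): p(lambda) = (lambda + 2)·(lambda^2 - 9·lambda + 14).
The quadratic factors as (lambda - 2)·(lambda - 7).
Eigenvalues: -2, 2, 7.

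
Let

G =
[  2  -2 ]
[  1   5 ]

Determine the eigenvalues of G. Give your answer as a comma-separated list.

3, 4

det(G - μI) = (2 - μ)(5 - μ) - (-2)·(1) = μ^2 - 7μ + 12.
This factors as (μ - 3)·(μ - 4) = 0.
Eigenvalues: 3, 4.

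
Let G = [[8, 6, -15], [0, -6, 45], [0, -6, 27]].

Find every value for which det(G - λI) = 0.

8, 9, 12

The characteristic polynomial is p(s) = det(sI - G).
Expanding along the first row, p(s) = s^3 - 29s^2 + 276s - 864.
Try s = 8: p(8) = 0, so 8 is a root.
Dividing by (s - 8) leaves s^2 - 21s + 108.
The quadratic factors as (s - 9)·(s - 12).
Eigenvalues: 8, 9, 12.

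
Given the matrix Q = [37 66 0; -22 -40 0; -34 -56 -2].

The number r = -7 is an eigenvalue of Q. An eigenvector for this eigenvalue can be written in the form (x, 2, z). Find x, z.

We need (Q + 7I)v = 0.
Q + 7I = [[44, 66, 0], [-22, -33, 0], [-34, -56, 5]].
Row 1: (44)·x + (66)·2 + (0)·z = 0
Row 2: (-22)·x + (-33)·2 + (0)·z = 0
Row 3: (-34)·x + (-56)·2 + (5)·z = 0
Solving gives x = -3, z = 2.
Check: Q·(-3, 2, 2) = (21, -14, -14) = -7·(-3, 2, 2).

-3, 2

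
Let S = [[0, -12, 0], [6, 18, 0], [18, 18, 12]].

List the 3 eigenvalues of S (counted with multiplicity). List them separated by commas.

The characteristic polynomial is p(μ) = det(μI - S).
Expanding along the first row, p(μ) = μ^3 - 30μ^2 + 288μ - 864.
Since p(12) = 0, μ = 12 is a root.
Dividing by (μ - 12) leaves μ^2 - 18μ + 72.
The quadratic factors as (μ - 6)·(μ - 12).
Eigenvalues: 6, 12, 12.

6, 12, 12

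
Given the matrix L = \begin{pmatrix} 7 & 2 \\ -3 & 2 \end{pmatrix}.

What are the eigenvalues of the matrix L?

4, 5

det(L - μI) = (7 - μ)(2 - μ) - (2)·(-3) = μ^2 - 9μ + 20.
This factors as (μ - 4)·(μ - 5) = 0.
Eigenvalues: 4, 5.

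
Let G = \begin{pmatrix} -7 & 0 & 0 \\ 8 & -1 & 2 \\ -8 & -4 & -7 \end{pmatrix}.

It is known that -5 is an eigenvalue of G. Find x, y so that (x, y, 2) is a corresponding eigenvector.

We need (G + 5I)v = 0.
G + 5I = [[-2, 0, 0], [8, 4, 2], [-8, -4, -2]].
Row 1: (-2)·x + (0)·y + (0)·2 = 0
Row 2: (8)·x + (4)·y + (2)·2 = 0
Row 3: (-8)·x + (-4)·y + (-2)·2 = 0
Solving gives x = 0, y = -1.
Check: G·(0, -1, 2) = (0, 5, -10) = -5·(0, -1, 2).

0, -1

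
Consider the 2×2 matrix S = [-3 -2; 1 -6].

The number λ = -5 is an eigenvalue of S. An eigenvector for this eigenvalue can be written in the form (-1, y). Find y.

We need (S + 5I)v = 0.
S + 5I = [[2, -2], [1, -1]].
Row 1: (2)·-1 + (-2)·y = 0
Row 2: (1)·-1 + (-1)·y = 0
Solving gives y = -1.
Check: S·(-1, -1) = (5, 5) = -5·(-1, -1).

-1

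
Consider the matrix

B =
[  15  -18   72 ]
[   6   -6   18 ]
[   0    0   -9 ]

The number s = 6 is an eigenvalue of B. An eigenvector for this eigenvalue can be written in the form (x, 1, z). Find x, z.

2, 0

We need (B - 6I)v = 0.
B - 6I = [[9, -18, 72], [6, -12, 18], [0, 0, -15]].
Row 1: (9)·x + (-18)·1 + (72)·z = 0
Row 2: (6)·x + (-12)·1 + (18)·z = 0
Row 3: (0)·x + (0)·1 + (-15)·z = 0
Solving gives x = 2, z = 0.
Check: B·(2, 1, 0) = (12, 6, 0) = 6·(2, 1, 0).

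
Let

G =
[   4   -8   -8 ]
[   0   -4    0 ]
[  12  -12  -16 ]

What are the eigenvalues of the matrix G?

-8, -4, -4

The characteristic polynomial is p(λ) = det(λI - G).
Cofactor expansion gives p(λ) = λ^3 + 16λ^2 + 80λ + 128.
Since p(-4) = 0, λ = -4 is a root.
Dividing by (λ + 4) leaves λ^2 + 12λ + 32.
The quadratic factors as (λ + 8)·(λ + 4).
Eigenvalues: -8, -4, -4.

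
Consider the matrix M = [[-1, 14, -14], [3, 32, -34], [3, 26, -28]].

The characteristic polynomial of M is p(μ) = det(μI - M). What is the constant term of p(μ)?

p(μ) = μ^3 - 3μ^2 - 16μ - 12.
The constant term is -12.

-12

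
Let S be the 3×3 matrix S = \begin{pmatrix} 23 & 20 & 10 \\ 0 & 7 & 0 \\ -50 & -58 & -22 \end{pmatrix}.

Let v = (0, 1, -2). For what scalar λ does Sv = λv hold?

7

Compute Sv: S·(0, 1, -2) = (0, 7, -14).
Since Sv = λv, compare component 2: 7 = λ·1, so λ = 7.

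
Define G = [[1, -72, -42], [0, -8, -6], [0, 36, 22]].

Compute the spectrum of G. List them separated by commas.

The characteristic polynomial is p(t) = det(tI - G).
Cofactor expansion gives p(t) = t^3 - 15t^2 + 54t - 40.
Since p(1) = 0, t = 1 is a root.
Dividing by (t - 1) leaves t^2 - 14t + 40.
The quadratic factors as (t - 4)·(t - 10).
Eigenvalues: 1, 4, 10.

1, 4, 10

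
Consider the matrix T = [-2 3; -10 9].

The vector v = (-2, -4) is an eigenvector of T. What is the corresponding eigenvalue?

4

Compute Tv: T·(-2, -4) = (-8, -16).
Since Tv = λv, compare component 1: -8 = λ·-2, so λ = 4.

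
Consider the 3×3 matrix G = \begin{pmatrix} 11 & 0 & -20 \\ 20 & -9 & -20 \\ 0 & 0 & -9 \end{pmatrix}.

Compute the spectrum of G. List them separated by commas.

Compute the characteristic polynomial p(r) = det(rI - G).
Expanding along the first row, p(r) = r^3 + 7r^2 - 117r - 891.
Try r = -9: p(-9) = 0, so -9 is a root.
Dividing by (r + 9) leaves r^2 - 2r - 99.
The quadratic factors as (r + 9)·(r - 11).
Eigenvalues: -9, -9, 11.

-9, -9, 11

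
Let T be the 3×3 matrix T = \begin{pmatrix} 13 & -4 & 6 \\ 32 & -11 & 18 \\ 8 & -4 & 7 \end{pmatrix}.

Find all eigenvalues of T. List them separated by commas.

1, 3, 5

The characteristic polynomial is p(r) = det(rI - T).
Expanding along the first row, p(r) = r^3 - 9r^2 + 23r - 15.
Since p(1) = 0, r = 1 is a root.
Dividing by (r - 1) leaves r^2 - 8r + 15.
The quadratic factors as (r - 3)·(r - 5).
Eigenvalues: 1, 3, 5.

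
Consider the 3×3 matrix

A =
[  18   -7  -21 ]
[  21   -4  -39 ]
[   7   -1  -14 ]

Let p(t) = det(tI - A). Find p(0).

-12

p(0) = det(0·I − A) = det(−A) = (−1)^3·det(A).
det(A) = 12, so p(0) = -12.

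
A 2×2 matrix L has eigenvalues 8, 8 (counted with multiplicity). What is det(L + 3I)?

If L has eigenvalues 8, 8, then L + 3I has eigenvalues 11, 11.
det(L + 3I) = (11) · (11) = 121.

121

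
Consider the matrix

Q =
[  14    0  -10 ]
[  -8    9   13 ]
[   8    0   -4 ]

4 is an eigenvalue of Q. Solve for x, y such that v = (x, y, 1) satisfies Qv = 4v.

1, -1

We need (Q - 4I)v = 0.
Q - 4I = [[10, 0, -10], [-8, 5, 13], [8, 0, -8]].
Row 1: (10)·x + (0)·y + (-10)·1 = 0
Row 2: (-8)·x + (5)·y + (13)·1 = 0
Row 3: (8)·x + (0)·y + (-8)·1 = 0
Solving gives x = 1, y = -1.
Check: Q·(1, -1, 1) = (4, -4, 4) = 4·(1, -1, 1).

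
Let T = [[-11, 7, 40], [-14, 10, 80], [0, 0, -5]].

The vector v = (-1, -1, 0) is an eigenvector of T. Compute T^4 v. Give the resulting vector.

(-256, -256, 0)

First find the eigenvalue: Tv = (4, 4, 0) = -4·(-1, -1, 0), so λ = -4.
Then T^4 v = λ^4·v = (-4)^4·(-1, -1, 0) = 256·(-1, -1, 0) = (-256, -256, 0).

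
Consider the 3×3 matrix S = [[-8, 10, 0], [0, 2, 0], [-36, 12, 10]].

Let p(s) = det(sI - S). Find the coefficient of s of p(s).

p(s) = s^3 - 4s^2 - 76s + 160.
The coefficient of s is -76.

-76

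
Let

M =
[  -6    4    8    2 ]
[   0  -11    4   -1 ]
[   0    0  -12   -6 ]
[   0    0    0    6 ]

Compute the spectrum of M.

M is upper triangular, so its eigenvalues are the diagonal entries.
Diagonal: -6, -11, -12, 6.

-12, -11, -6, 6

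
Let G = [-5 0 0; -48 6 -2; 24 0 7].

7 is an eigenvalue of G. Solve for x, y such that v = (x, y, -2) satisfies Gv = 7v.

0, 4

We need (G - 7I)v = 0.
G - 7I = [[-12, 0, 0], [-48, -1, -2], [24, 0, 0]].
Row 1: (-12)·x + (0)·y + (0)·-2 = 0
Row 2: (-48)·x + (-1)·y + (-2)·-2 = 0
Row 3: (24)·x + (0)·y + (0)·-2 = 0
Solving gives x = 0, y = 4.
Check: G·(0, 4, -2) = (0, 28, -14) = 7·(0, 4, -2).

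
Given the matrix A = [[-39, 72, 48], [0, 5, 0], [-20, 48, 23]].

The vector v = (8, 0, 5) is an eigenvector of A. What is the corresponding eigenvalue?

-9

Compute Av: A·(8, 0, 5) = (-72, 0, -45).
Since Av = λv, compare component 1: -72 = λ·8, so λ = -9.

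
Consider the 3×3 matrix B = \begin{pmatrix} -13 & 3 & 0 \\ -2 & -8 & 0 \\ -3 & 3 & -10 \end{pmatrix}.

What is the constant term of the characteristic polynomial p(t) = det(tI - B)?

1100

p(0) = det(0·I − B) = det(−B) = (−1)^3·det(B).
det(B) = -1100, so p(0) = 1100.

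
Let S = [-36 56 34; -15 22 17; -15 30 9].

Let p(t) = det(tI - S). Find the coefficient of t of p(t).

-78

p(t) = t^3 + 5t^2 - 78t - 432.
The coefficient of t is -78.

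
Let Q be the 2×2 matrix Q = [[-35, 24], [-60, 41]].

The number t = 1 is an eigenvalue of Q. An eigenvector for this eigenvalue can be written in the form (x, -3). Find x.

-2

We need (Q - 1I)v = 0.
Q - 1I = [[-36, 24], [-60, 40]].
Row 1: (-36)·x + (24)·-3 = 0
Row 2: (-60)·x + (40)·-3 = 0
Solving gives x = -2.
Check: Q·(-2, -3) = (-2, -3) = 1·(-2, -3).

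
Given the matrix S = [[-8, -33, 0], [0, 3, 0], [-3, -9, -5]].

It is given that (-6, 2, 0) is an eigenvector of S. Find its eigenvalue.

3

Compute Sv: S·(-6, 2, 0) = (-18, 6, 0).
Since Sv = λv, compare component 1: -18 = λ·-6, so λ = 3.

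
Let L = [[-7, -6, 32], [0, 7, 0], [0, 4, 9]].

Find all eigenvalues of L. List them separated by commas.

Compute the characteristic polynomial p(t) = det(tI - L).
Cofactor expansion gives p(t) = t^3 - 9t^2 - 49t + 441.
Try t = -7: p(-7) = 0, so -7 is a root.
Dividing by (t + 7) leaves t^2 - 16t + 63.
The quadratic factors as (t - 7)·(t - 9).
Eigenvalues: -7, 7, 9.

-7, 7, 9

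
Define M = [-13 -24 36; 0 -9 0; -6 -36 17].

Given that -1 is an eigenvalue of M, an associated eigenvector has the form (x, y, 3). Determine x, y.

We need (M + 1I)v = 0.
M + 1I = [[-12, -24, 36], [0, -8, 0], [-6, -36, 18]].
Row 1: (-12)·x + (-24)·y + (36)·3 = 0
Row 2: (0)·x + (-8)·y + (0)·3 = 0
Row 3: (-6)·x + (-36)·y + (18)·3 = 0
Solving gives x = 9, y = 0.
Check: M·(9, 0, 3) = (-9, 0, -3) = -1·(9, 0, 3).

9, 0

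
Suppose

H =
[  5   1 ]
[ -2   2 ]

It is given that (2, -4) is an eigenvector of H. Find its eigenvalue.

Compute Hv: H·(2, -4) = (6, -12).
Since Hv = λv, compare component 1: 6 = λ·2, so λ = 3.

3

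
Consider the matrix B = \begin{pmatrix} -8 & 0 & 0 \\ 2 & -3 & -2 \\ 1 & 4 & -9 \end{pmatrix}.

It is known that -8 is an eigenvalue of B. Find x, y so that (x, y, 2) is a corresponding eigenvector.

2, 0

We need (B + 8I)v = 0.
B + 8I = [[0, 0, 0], [2, 5, -2], [1, 4, -1]].
Row 1: (0)·x + (0)·y + (0)·2 = 0
Row 2: (2)·x + (5)·y + (-2)·2 = 0
Row 3: (1)·x + (4)·y + (-1)·2 = 0
Solving gives x = 2, y = 0.
Check: B·(2, 0, 2) = (-16, 0, -16) = -8·(2, 0, 2).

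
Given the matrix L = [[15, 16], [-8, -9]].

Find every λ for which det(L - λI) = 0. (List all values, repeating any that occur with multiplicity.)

det(L - tI) = (15 - t)(-9 - t) - (16)·(-8) = t^2 - 6t - 7.
This factors as (t + 1)·(t - 7) = 0.
Eigenvalues: -1, 7.

-1, 7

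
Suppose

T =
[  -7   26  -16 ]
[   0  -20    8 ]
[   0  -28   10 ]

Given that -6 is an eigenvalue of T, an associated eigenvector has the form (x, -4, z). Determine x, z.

8, -7

We need (T + 6I)v = 0.
T + 6I = [[-1, 26, -16], [0, -14, 8], [0, -28, 16]].
Row 1: (-1)·x + (26)·-4 + (-16)·z = 0
Row 2: (0)·x + (-14)·-4 + (8)·z = 0
Row 3: (0)·x + (-28)·-4 + (16)·z = 0
Solving gives x = 8, z = -7.
Check: T·(8, -4, -7) = (-48, 24, 42) = -6·(8, -4, -7).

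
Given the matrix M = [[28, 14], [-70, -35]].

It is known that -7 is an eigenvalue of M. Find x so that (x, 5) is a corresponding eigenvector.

-2

We need (M + 7I)v = 0.
M + 7I = [[35, 14], [-70, -28]].
Row 1: (35)·x + (14)·5 = 0
Row 2: (-70)·x + (-28)·5 = 0
Solving gives x = -2.
Check: M·(-2, 5) = (14, -35) = -7·(-2, 5).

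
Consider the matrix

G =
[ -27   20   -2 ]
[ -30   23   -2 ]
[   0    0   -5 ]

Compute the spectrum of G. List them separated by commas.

-7, -5, 3

Set up det(tI - G) = 0.
Expanding the 3×3 determinant: p(t) = t^3 + 9t^2 - t - 105.
Rational-root test: t = -7 gives p(-7) = 0.
Dividing by (t + 7) leaves t^2 + 2t - 15.
The quadratic factors as (t + 5)·(t - 3).
Eigenvalues: -7, -5, 3.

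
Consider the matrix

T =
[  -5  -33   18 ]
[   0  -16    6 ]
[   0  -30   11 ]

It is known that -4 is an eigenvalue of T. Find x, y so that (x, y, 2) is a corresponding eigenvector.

We need (T + 4I)v = 0.
T + 4I = [[-1, -33, 18], [0, -12, 6], [0, -30, 15]].
Row 1: (-1)·x + (-33)·y + (18)·2 = 0
Row 2: (0)·x + (-12)·y + (6)·2 = 0
Row 3: (0)·x + (-30)·y + (15)·2 = 0
Solving gives x = 3, y = 1.
Check: T·(3, 1, 2) = (-12, -4, -8) = -4·(3, 1, 2).

3, 1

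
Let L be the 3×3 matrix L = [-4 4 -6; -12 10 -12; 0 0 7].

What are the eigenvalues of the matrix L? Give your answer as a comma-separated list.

2, 4, 7

Compute the characteristic polynomial p(λ) = det(λI - L).
Expanding along the first row, p(λ) = λ^3 - 13λ^2 + 50λ - 56.
Rational-root test: λ = 2 gives p(2) = 0.
Dividing by (λ - 2) leaves λ^2 - 11λ + 28.
The quadratic factors as (λ - 4)·(λ - 7).
Eigenvalues: 2, 4, 7.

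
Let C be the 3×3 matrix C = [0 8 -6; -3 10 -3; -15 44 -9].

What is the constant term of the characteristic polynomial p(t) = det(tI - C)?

-36

p(0) = det(0·I − C) = det(−C) = (−1)^3·det(C).
det(C) = 36, so p(0) = -36.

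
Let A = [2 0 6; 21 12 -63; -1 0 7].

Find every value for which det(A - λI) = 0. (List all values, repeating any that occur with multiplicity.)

Set up det(lambda·I - A) = 0.
Expanding along the first row, p(lambda) = lambda^3 - 21·lambda^2 + 128·lambda - 240.
Rational-root test: lambda = 12 gives p(12) = 0.
Dividing by (lambda - 12) leaves lambda^2 - 9·lambda + 20.
The quadratic factors as (lambda - 4)·(lambda - 5).
Eigenvalues: 4, 5, 12.

4, 5, 12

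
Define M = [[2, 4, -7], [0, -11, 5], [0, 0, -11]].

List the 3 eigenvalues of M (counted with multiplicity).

M is upper triangular, so its eigenvalues are the diagonal entries.
Diagonal: 2, -11, -11.

-11, -11, 2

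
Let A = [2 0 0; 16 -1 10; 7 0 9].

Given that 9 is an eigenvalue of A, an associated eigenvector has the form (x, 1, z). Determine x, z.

0, 1

We need (A - 9I)v = 0.
A - 9I = [[-7, 0, 0], [16, -10, 10], [7, 0, 0]].
Row 1: (-7)·x + (0)·1 + (0)·z = 0
Row 2: (16)·x + (-10)·1 + (10)·z = 0
Row 3: (7)·x + (0)·1 + (0)·z = 0
Solving gives x = 0, z = 1.
Check: A·(0, 1, 1) = (0, 9, 9) = 9·(0, 1, 1).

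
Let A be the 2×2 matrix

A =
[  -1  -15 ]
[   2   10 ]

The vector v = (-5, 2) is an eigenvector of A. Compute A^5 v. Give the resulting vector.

(-15625, 6250)

First find the eigenvalue: Av = (-25, 10) = 5·(-5, 2), so λ = 5.
Then A^5 v = λ^5·v = 5^5·(-5, 2) = 3125·(-5, 2) = (-15625, 6250).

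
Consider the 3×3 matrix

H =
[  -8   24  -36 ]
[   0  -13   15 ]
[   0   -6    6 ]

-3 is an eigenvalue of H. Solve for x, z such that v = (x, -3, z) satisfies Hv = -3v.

0, -2

We need (H + 3I)v = 0.
H + 3I = [[-5, 24, -36], [0, -10, 15], [0, -6, 9]].
Row 1: (-5)·x + (24)·-3 + (-36)·z = 0
Row 2: (0)·x + (-10)·-3 + (15)·z = 0
Row 3: (0)·x + (-6)·-3 + (9)·z = 0
Solving gives x = 0, z = -2.
Check: H·(0, -3, -2) = (0, 9, 6) = -3·(0, -3, -2).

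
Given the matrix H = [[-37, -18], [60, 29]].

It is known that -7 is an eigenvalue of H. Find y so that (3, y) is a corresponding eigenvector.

-5

We need (H + 7I)v = 0.
H + 7I = [[-30, -18], [60, 36]].
Row 1: (-30)·3 + (-18)·y = 0
Row 2: (60)·3 + (36)·y = 0
Solving gives y = -5.
Check: H·(3, -5) = (-21, 35) = -7·(3, -5).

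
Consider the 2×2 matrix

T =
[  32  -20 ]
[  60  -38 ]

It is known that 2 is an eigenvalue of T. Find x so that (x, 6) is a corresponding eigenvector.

We need (T - 2I)v = 0.
T - 2I = [[30, -20], [60, -40]].
Row 1: (30)·x + (-20)·6 = 0
Row 2: (60)·x + (-40)·6 = 0
Solving gives x = 4.
Check: T·(4, 6) = (8, 12) = 2·(4, 6).

4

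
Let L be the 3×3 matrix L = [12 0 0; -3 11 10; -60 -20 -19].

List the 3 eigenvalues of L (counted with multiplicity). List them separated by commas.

Compute the characteristic polynomial p(s) = det(sI - L).
Expanding along the first row, p(s) = s^3 - 4s^2 - 105s + 108.
Try s = 1: p(1) = 0, so 1 is a root.
Dividing by (s - 1) leaves s^2 - 3s - 108.
The quadratic factors as (s + 9)·(s - 12).
Eigenvalues: -9, 1, 12.

-9, 1, 12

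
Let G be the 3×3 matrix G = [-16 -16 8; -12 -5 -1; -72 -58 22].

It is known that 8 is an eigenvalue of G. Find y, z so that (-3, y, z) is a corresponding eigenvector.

3, -3

We need (G - 8I)v = 0.
G - 8I = [[-24, -16, 8], [-12, -13, -1], [-72, -58, 14]].
Row 1: (-24)·-3 + (-16)·y + (8)·z = 0
Row 2: (-12)·-3 + (-13)·y + (-1)·z = 0
Row 3: (-72)·-3 + (-58)·y + (14)·z = 0
Solving gives y = 3, z = -3.
Check: G·(-3, 3, -3) = (-24, 24, -24) = 8·(-3, 3, -3).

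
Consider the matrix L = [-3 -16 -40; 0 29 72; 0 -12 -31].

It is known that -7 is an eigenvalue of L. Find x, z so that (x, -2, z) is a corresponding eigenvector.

We need (L + 7I)v = 0.
L + 7I = [[4, -16, -40], [0, 36, 72], [0, -12, -24]].
Row 1: (4)·x + (-16)·-2 + (-40)·z = 0
Row 2: (0)·x + (36)·-2 + (72)·z = 0
Row 3: (0)·x + (-12)·-2 + (-24)·z = 0
Solving gives x = 2, z = 1.
Check: L·(2, -2, 1) = (-14, 14, -7) = -7·(2, -2, 1).

2, 1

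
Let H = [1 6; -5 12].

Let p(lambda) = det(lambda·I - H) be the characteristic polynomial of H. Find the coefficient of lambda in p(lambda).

-13

The coefficient of lambda of det(lambda·I - H) is −trace(H).
trace(H) = (1) + (12) = 13, so the coefficient is -13.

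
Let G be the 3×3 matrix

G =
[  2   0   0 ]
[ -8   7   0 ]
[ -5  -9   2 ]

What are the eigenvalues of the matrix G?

G is lower triangular, so its eigenvalues are the diagonal entries.
Diagonal: 2, 7, 2.

2, 2, 7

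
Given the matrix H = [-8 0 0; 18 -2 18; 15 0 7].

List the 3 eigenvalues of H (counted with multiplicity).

Compute the characteristic polynomial p(t) = det(tI - H).
Cofactor expansion gives p(t) = t^3 + 3t^2 - 54t - 112.
Rational-root test: t = -2 gives p(-2) = 0.
Dividing by (t + 2) leaves t^2 + t - 56.
The quadratic factors as (t + 8)·(t - 7).
Eigenvalues: -8, -2, 7.

-8, -2, 7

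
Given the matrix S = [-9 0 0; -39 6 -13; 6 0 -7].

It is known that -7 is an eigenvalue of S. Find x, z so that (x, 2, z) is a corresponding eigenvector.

0, 2

We need (S + 7I)v = 0.
S + 7I = [[-2, 0, 0], [-39, 13, -13], [6, 0, 0]].
Row 1: (-2)·x + (0)·2 + (0)·z = 0
Row 2: (-39)·x + (13)·2 + (-13)·z = 0
Row 3: (6)·x + (0)·2 + (0)·z = 0
Solving gives x = 0, z = 2.
Check: S·(0, 2, 2) = (0, -14, -14) = -7·(0, 2, 2).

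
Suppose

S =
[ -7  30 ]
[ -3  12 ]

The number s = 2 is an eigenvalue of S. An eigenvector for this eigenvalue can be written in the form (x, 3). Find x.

10

We need (S - 2I)v = 0.
S - 2I = [[-9, 30], [-3, 10]].
Row 1: (-9)·x + (30)·3 = 0
Row 2: (-3)·x + (10)·3 = 0
Solving gives x = 10.
Check: S·(10, 3) = (20, 6) = 2·(10, 3).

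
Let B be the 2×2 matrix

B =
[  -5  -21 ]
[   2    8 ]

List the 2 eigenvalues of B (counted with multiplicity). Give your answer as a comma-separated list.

det(B - lambda·I) = (-5 - lambda)(8 - lambda) - (-21)·(2) = lambda^2 - 3·lambda + 2.
This factors as (lambda - 1)·(lambda - 2) = 0.
Eigenvalues: 1, 2.

1, 2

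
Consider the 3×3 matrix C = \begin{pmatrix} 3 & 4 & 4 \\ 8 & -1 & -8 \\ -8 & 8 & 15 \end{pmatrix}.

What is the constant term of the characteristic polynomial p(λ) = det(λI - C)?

-147

p(0) = det(0·I − C) = det(−C) = (−1)^3·det(C).
det(C) = 147, so p(0) = -147.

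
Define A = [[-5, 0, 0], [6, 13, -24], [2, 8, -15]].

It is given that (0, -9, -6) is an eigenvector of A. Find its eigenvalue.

Compute Av: A·(0, -9, -6) = (0, 27, 18).
Since Av = λv, compare component 2: 27 = λ·-9, so λ = -3.

-3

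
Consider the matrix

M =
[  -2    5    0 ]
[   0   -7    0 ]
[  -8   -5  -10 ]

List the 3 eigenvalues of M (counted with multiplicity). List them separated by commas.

-10, -7, -2

The characteristic polynomial is p(lambda) = det(lambda·I - M).
Expanding along the first row, p(lambda) = lambda^3 + 19·lambda^2 + 104·lambda + 140.
Rational-root test: lambda = -7 gives p(-7) = 0.
Dividing by (lambda + 7) leaves lambda^2 + 12·lambda + 20.
The quadratic factors as (lambda + 10)·(lambda + 2).
Eigenvalues: -10, -7, -2.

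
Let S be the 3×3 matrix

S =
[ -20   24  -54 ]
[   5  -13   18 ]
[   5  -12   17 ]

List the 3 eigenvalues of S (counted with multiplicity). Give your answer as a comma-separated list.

Compute the characteristic polynomial p(μ) = det(μI - S).
Expanding along the first row, p(μ) = μ^3 + 16μ^2 + 65μ + 50.
Try μ = -1: p(-1) = 0, so -1 is a root.
Dividing by (μ + 1) leaves μ^2 + 15μ + 50.
The quadratic factors as (μ + 10)·(μ + 5).
Eigenvalues: -10, -5, -1.

-10, -5, -1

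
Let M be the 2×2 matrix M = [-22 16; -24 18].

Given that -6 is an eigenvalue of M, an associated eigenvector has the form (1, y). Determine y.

We need (M + 6I)v = 0.
M + 6I = [[-16, 16], [-24, 24]].
Row 1: (-16)·1 + (16)·y = 0
Row 2: (-24)·1 + (24)·y = 0
Solving gives y = 1.
Check: M·(1, 1) = (-6, -6) = -6·(1, 1).

1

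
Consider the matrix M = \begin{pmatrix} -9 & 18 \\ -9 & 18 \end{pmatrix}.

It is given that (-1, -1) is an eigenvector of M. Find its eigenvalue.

Compute Mv: M·(-1, -1) = (-9, -9).
Since Mv = λv, compare component 1: -9 = λ·-1, so λ = 9.

9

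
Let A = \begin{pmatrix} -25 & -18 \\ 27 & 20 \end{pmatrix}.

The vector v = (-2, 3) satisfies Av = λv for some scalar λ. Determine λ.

2

Compute Av: A·(-2, 3) = (-4, 6).
Since Av = λv, compare component 1: -4 = λ·-2, so λ = 2.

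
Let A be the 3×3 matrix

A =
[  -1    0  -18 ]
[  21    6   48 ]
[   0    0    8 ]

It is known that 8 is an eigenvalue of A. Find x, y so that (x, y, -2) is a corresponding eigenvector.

We need (A - 8I)v = 0.
A - 8I = [[-9, 0, -18], [21, -2, 48], [0, 0, 0]].
Row 1: (-9)·x + (0)·y + (-18)·-2 = 0
Row 2: (21)·x + (-2)·y + (48)·-2 = 0
Row 3: (0)·x + (0)·y + (0)·-2 = 0
Solving gives x = 4, y = -6.
Check: A·(4, -6, -2) = (32, -48, -16) = 8·(4, -6, -2).

4, -6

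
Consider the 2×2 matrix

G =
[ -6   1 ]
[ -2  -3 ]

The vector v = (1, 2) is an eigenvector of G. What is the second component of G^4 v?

First find the eigenvalue: Gv = (-4, -8) = -4·(1, 2), so λ = -4.
Then G^4 v = λ^4·v = (-4)^4·(1, 2) = 256·(1, 2) = (256, 512).

512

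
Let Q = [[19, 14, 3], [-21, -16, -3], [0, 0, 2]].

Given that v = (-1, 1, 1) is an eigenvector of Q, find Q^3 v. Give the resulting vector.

(-8, 8, 8)

First find the eigenvalue: Qv = (-2, 2, 2) = 2·(-1, 1, 1), so λ = 2.
Then Q^3 v = λ^3·v = 2^3·(-1, 1, 1) = 8·(-1, 1, 1) = (-8, 8, 8).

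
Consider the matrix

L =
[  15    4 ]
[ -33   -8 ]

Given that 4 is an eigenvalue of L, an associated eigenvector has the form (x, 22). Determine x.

We need (L - 4I)v = 0.
L - 4I = [[11, 4], [-33, -12]].
Row 1: (11)·x + (4)·22 = 0
Row 2: (-33)·x + (-12)·22 = 0
Solving gives x = -8.
Check: L·(-8, 22) = (-32, 88) = 4·(-8, 22).

-8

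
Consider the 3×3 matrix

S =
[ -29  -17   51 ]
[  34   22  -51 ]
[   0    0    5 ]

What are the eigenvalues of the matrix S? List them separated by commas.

The characteristic polynomial is p(λ) = det(λI - S).
Expanding the 3×3 determinant: p(λ) = λ^3 + 2λ^2 - 95λ + 300.
Rational-root test: λ = 5 gives p(5) = 0.
Dividing by (λ - 5) leaves λ^2 + 7λ - 60.
The quadratic factors as (λ + 12)·(λ - 5).
Eigenvalues: -12, 5, 5.

-12, 5, 5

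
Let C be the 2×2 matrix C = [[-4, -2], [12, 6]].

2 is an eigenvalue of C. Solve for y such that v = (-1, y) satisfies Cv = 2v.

We need (C - 2I)v = 0.
C - 2I = [[-6, -2], [12, 4]].
Row 1: (-6)·-1 + (-2)·y = 0
Row 2: (12)·-1 + (4)·y = 0
Solving gives y = 3.
Check: C·(-1, 3) = (-2, 6) = 2·(-1, 3).

3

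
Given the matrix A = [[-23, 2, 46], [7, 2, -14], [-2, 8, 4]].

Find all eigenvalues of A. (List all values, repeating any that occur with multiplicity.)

Compute the characteristic polynomial p(λ) = det(λI - A).
Cofactor expansion gives p(λ) = λ^3 + 17λ^2 + 60λ.
Rational-root test: λ = -5 gives p(-5) = 0.
Factor out (λ + 5): p(λ) = (λ + 5)·(λ^2 + 12λ).
The quadratic factors as (λ + 12)·λ.
Eigenvalues: -12, -5, 0.

-12, -5, 0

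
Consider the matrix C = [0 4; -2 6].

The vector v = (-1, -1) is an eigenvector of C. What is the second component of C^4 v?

-256

First find the eigenvalue: Cv = (-4, -4) = 4·(-1, -1), so λ = 4.
Then C^4 v = λ^4·v = 4^4·(-1, -1) = 256·(-1, -1) = (-256, -256).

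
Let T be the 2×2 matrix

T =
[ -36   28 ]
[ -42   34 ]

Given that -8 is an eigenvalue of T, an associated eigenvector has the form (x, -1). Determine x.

-1

We need (T + 8I)v = 0.
T + 8I = [[-28, 28], [-42, 42]].
Row 1: (-28)·x + (28)·-1 = 0
Row 2: (-42)·x + (42)·-1 = 0
Solving gives x = -1.
Check: T·(-1, -1) = (8, 8) = -8·(-1, -1).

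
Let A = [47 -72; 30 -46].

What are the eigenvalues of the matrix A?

det(A - sI) = (47 - s)(-46 - s) - (-72)·(30) = s^2 - s - 2.
This factors as (s + 1)·(s - 2) = 0.
Eigenvalues: -1, 2.

-1, 2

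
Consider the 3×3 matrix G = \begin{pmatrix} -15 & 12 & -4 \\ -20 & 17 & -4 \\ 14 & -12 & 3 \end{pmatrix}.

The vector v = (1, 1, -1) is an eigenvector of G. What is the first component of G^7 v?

First find the eigenvalue: Gv = (1, 1, -1) = 1·(1, 1, -1), so λ = 1.
Then G^7 v = λ^7·v = 1^7·(1, 1, -1) = 1·(1, 1, -1) = (1, 1, -1).

1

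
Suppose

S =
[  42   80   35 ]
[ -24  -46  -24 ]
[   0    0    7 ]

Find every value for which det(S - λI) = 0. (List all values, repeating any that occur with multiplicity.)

-6, 2, 7

Set up det(sI - S) = 0.
Expanding the 3×3 determinant: p(s) = s^3 - 3s^2 - 40s + 84.
Rational-root test: s = -6 gives p(-6) = 0.
Factor out (s + 6): p(s) = (s + 6)·(s^2 - 9s + 14).
The quadratic factors as (s - 2)·(s - 7).
Eigenvalues: -6, 2, 7.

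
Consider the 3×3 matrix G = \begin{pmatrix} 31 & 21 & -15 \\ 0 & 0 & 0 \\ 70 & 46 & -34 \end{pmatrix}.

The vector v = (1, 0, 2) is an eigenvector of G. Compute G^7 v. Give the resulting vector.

(1, 0, 2)

First find the eigenvalue: Gv = (1, 0, 2) = 1·(1, 0, 2), so λ = 1.
Then G^7 v = λ^7·v = 1^7·(1, 0, 2) = 1·(1, 0, 2) = (1, 0, 2).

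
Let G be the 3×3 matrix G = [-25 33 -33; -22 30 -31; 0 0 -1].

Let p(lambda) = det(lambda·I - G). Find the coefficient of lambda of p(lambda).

p(lambda) = lambda^3 - 4·lambda^2 - 29·lambda - 24.
The coefficient of lambda is -29.

-29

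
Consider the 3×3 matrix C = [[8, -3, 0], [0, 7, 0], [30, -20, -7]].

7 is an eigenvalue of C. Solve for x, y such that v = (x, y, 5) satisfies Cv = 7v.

We need (C - 7I)v = 0.
C - 7I = [[1, -3, 0], [0, 0, 0], [30, -20, -14]].
Row 1: (1)·x + (-3)·y + (0)·5 = 0
Row 2: (0)·x + (0)·y + (0)·5 = 0
Row 3: (30)·x + (-20)·y + (-14)·5 = 0
Solving gives x = 3, y = 1.
Check: C·(3, 1, 5) = (21, 7, 35) = 7·(3, 1, 5).

3, 1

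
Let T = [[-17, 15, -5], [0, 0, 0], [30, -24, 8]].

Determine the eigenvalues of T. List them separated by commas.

-7, -2, 0

Set up det(μI - T) = 0.
Expanding along the first row, p(μ) = μ^3 + 9μ^2 + 14μ.
Since p(0) = 0, μ = 0 is a root.
Factor out μ: p(μ) = μ·(μ^2 + 9μ + 14).
The quadratic factors as (μ + 7)·(μ + 2).
Eigenvalues: -7, -2, 0.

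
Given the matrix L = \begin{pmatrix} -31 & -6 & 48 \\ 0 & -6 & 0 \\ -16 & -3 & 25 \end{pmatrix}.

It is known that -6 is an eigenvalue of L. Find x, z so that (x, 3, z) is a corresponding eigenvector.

-18, -9

We need (L + 6I)v = 0.
L + 6I = [[-25, -6, 48], [0, 0, 0], [-16, -3, 31]].
Row 1: (-25)·x + (-6)·3 + (48)·z = 0
Row 2: (0)·x + (0)·3 + (0)·z = 0
Row 3: (-16)·x + (-3)·3 + (31)·z = 0
Solving gives x = -18, z = -9.
Check: L·(-18, 3, -9) = (108, -18, 54) = -6·(-18, 3, -9).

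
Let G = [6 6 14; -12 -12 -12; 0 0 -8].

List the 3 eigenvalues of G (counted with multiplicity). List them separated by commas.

-8, -6, 0

Compute the characteristic polynomial p(t) = det(tI - G).
Cofactor expansion gives p(t) = t^3 + 14t^2 + 48t.
Rational-root test: t = 0 gives p(0) = 0.
Factor out t: p(t) = t·(t^2 + 14t + 48).
The quadratic factors as (t + 8)·(t + 6).
Eigenvalues: -8, -6, 0.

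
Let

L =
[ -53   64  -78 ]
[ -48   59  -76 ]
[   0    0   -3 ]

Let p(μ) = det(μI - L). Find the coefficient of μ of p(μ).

-73

p(μ) = μ^3 - 3μ^2 - 73μ - 165.
The coefficient of μ is -73.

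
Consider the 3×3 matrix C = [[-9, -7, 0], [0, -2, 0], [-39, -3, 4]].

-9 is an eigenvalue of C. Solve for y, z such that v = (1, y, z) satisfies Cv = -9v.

We need (C + 9I)v = 0.
C + 9I = [[0, -7, 0], [0, 7, 0], [-39, -3, 13]].
Row 1: (0)·1 + (-7)·y + (0)·z = 0
Row 2: (0)·1 + (7)·y + (0)·z = 0
Row 3: (-39)·1 + (-3)·y + (13)·z = 0
Solving gives y = 0, z = 3.
Check: C·(1, 0, 3) = (-9, 0, -27) = -9·(1, 0, 3).

0, 3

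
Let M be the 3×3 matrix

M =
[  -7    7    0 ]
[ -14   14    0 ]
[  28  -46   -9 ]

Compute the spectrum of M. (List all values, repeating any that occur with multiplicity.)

The characteristic polynomial is p(s) = det(sI - M).
Expanding along the first row, p(s) = s^3 + 2s^2 - 63s.
Try s = 0: p(0) = 0, so 0 is a root.
Factor out s: p(s) = s·(s^2 + 2s - 63).
The quadratic factors as (s + 9)·(s - 7).
Eigenvalues: -9, 0, 7.

-9, 0, 7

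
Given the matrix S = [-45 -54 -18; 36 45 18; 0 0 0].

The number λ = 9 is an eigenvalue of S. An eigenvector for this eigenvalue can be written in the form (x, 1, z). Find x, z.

We need (S - 9I)v = 0.
S - 9I = [[-54, -54, -18], [36, 36, 18], [0, 0, -9]].
Row 1: (-54)·x + (-54)·1 + (-18)·z = 0
Row 2: (36)·x + (36)·1 + (18)·z = 0
Row 3: (0)·x + (0)·1 + (-9)·z = 0
Solving gives x = -1, z = 0.
Check: S·(-1, 1, 0) = (-9, 9, 0) = 9·(-1, 1, 0).

-1, 0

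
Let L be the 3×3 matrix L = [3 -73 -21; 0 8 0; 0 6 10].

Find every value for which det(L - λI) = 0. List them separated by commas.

Compute the characteristic polynomial p(s) = det(sI - L).
Expanding the 3×3 determinant: p(s) = s^3 - 21s^2 + 134s - 240.
Since p(3) = 0, s = 3 is a root.
Dividing by (s - 3) leaves s^2 - 18s + 80.
The quadratic factors as (s - 8)·(s - 10).
Eigenvalues: 3, 8, 10.

3, 8, 10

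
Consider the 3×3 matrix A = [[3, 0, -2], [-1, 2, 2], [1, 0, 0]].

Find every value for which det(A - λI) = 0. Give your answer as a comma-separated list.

The characteristic polynomial is p(λ) = det(λI - A).
Expanding along the first row, p(λ) = λ^3 - 5λ^2 + 8λ - 4.
Rational-root test: λ = 2 gives p(2) = 0.
Dividing by (λ - 2) leaves λ^2 - 3λ + 2.
The quadratic factors as (λ - 1)·(λ - 2).
Eigenvalues: 1, 2, 2.

1, 2, 2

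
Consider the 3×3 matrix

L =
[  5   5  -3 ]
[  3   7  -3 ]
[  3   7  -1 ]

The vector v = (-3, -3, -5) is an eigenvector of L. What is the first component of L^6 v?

First find the eigenvalue: Lv = (-15, -15, -25) = 5·(-3, -3, -5), so λ = 5.
Then L^6 v = λ^6·v = 5^6·(-3, -3, -5) = 15625·(-3, -3, -5) = (-46875, -46875, -78125).

-46875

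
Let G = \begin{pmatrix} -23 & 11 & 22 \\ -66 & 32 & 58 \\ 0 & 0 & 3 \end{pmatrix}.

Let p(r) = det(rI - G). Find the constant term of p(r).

p(r) = r^3 - 12r^2 + 17r + 30.
The constant term is 30.

30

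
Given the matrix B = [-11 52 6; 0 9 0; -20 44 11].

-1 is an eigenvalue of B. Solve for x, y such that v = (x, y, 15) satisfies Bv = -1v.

9, 0

We need (B + 1I)v = 0.
B + 1I = [[-10, 52, 6], [0, 10, 0], [-20, 44, 12]].
Row 1: (-10)·x + (52)·y + (6)·15 = 0
Row 2: (0)·x + (10)·y + (0)·15 = 0
Row 3: (-20)·x + (44)·y + (12)·15 = 0
Solving gives x = 9, y = 0.
Check: B·(9, 0, 15) = (-9, 0, -15) = -1·(9, 0, 15).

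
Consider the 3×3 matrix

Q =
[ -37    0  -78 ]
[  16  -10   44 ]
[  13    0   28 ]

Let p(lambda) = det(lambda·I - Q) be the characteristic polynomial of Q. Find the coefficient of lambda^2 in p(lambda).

The coefficient of lambda^2 of det(lambda·I - Q) is −trace(Q).
trace(Q) = (-37) + (-10) + (28) = -19, so the coefficient is 19.

19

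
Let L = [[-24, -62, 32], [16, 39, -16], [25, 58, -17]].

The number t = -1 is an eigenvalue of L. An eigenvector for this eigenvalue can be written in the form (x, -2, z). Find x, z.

4, -1

We need (L + 1I)v = 0.
L + 1I = [[-23, -62, 32], [16, 40, -16], [25, 58, -16]].
Row 1: (-23)·x + (-62)·-2 + (32)·z = 0
Row 2: (16)·x + (40)·-2 + (-16)·z = 0
Row 3: (25)·x + (58)·-2 + (-16)·z = 0
Solving gives x = 4, z = -1.
Check: L·(4, -2, -1) = (-4, 2, 1) = -1·(4, -2, -1).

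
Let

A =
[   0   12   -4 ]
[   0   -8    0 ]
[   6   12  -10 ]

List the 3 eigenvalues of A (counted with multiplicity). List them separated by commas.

The characteristic polynomial is p(λ) = det(λI - A).
Expanding along the first row, p(λ) = λ^3 + 18λ^2 + 104λ + 192.
Try λ = -4: p(-4) = 0, so -4 is a root.
Dividing by (λ + 4) leaves λ^2 + 14λ + 48.
The quadratic factors as (λ + 8)·(λ + 6).
Eigenvalues: -8, -6, -4.

-8, -6, -4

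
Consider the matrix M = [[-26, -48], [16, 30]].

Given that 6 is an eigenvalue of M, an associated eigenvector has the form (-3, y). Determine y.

2

We need (M - 6I)v = 0.
M - 6I = [[-32, -48], [16, 24]].
Row 1: (-32)·-3 + (-48)·y = 0
Row 2: (16)·-3 + (24)·y = 0
Solving gives y = 2.
Check: M·(-3, 2) = (-18, 12) = 6·(-3, 2).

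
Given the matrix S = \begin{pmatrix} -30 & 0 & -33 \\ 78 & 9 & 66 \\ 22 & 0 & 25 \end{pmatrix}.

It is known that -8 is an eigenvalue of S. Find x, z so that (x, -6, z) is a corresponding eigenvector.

3, -2

We need (S + 8I)v = 0.
S + 8I = [[-22, 0, -33], [78, 17, 66], [22, 0, 33]].
Row 1: (-22)·x + (0)·-6 + (-33)·z = 0
Row 2: (78)·x + (17)·-6 + (66)·z = 0
Row 3: (22)·x + (0)·-6 + (33)·z = 0
Solving gives x = 3, z = -2.
Check: S·(3, -6, -2) = (-24, 48, 16) = -8·(3, -6, -2).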